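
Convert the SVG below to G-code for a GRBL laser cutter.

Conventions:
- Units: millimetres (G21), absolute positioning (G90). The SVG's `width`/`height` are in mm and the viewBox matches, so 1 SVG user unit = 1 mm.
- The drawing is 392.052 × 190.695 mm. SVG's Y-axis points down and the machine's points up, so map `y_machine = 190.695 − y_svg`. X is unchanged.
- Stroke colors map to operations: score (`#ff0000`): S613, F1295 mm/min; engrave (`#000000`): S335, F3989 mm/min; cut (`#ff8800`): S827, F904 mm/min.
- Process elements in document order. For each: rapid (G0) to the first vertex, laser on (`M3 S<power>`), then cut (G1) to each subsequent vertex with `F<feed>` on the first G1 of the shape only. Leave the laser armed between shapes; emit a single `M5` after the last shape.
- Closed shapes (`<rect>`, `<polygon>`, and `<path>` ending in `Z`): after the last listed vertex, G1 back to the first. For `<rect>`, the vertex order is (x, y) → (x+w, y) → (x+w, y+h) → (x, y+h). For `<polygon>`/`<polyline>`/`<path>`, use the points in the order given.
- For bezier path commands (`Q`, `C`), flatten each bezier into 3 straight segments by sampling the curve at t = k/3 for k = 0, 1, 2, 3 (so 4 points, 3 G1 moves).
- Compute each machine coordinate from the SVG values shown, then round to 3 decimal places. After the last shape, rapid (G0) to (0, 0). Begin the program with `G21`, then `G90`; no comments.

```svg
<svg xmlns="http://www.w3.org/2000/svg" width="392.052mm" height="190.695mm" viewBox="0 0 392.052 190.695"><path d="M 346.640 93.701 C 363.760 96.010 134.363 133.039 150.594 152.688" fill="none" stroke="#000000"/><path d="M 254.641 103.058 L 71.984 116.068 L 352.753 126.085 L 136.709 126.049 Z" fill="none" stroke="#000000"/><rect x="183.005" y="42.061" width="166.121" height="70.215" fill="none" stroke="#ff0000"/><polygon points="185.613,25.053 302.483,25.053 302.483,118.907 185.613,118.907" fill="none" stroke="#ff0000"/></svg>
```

viewBox `0 0 392.052 190.695` with mm width/height → 1 unit = 1 mm. Flip: y_m = 190.695 − y_svg.

**Shape 1** — `<path>` cubic bezier, stroke `#000000` → engrave (S335, F3989). Control points (SVG): P0=(346.640,93.701), P1=(363.760,96.010), P2=(134.363,133.039), P3=(150.594,152.688); sampled at t=k/3. Machine vertices: (346.640,96.994) → (299.815,85.041) → (198.011,61.520) → (150.594,38.007). Open path.

**Shape 2** — `<path>` closed polygon, stroke `#000000` → engrave (S335, F3989). Machine vertices: (254.641,87.637) → (71.984,74.627) → (352.753,64.610) → (136.709,64.646) → (254.641,87.637). Closed: final G1 returns to the first vertex.

**Shape 3** — `<rect>` rectangle, stroke `#ff0000` → score (S613, F1295). Machine vertices: (183.005,148.634) → (349.126,148.634) → (349.126,78.419) → (183.005,78.419) → (183.005,148.634). Closed: final G1 returns to the first vertex.

**Shape 4** — `<polygon>` rectangle, stroke `#ff0000` → score (S613, F1295). Machine vertices: (185.613,165.642) → (302.483,165.642) → (302.483,71.788) → (185.613,71.788) → (185.613,165.642). Closed: final G1 returns to the first vertex.

G21
G90
G0 X346.640 Y96.994
M3 S335
G1 X299.815 Y85.041 F3989
G1 X198.011 Y61.520
G1 X150.594 Y38.007
G0 X254.641 Y87.637
M3 S335
G1 X71.984 Y74.627 F3989
G1 X352.753 Y64.610
G1 X136.709 Y64.646
G1 X254.641 Y87.637
G0 X183.005 Y148.634
M3 S613
G1 X349.126 Y148.634 F1295
G1 X349.126 Y78.419
G1 X183.005 Y78.419
G1 X183.005 Y148.634
G0 X185.613 Y165.642
M3 S613
G1 X302.483 Y165.642 F1295
G1 X302.483 Y71.788
G1 X185.613 Y71.788
G1 X185.613 Y165.642
M5
G0 X0.000 Y0.000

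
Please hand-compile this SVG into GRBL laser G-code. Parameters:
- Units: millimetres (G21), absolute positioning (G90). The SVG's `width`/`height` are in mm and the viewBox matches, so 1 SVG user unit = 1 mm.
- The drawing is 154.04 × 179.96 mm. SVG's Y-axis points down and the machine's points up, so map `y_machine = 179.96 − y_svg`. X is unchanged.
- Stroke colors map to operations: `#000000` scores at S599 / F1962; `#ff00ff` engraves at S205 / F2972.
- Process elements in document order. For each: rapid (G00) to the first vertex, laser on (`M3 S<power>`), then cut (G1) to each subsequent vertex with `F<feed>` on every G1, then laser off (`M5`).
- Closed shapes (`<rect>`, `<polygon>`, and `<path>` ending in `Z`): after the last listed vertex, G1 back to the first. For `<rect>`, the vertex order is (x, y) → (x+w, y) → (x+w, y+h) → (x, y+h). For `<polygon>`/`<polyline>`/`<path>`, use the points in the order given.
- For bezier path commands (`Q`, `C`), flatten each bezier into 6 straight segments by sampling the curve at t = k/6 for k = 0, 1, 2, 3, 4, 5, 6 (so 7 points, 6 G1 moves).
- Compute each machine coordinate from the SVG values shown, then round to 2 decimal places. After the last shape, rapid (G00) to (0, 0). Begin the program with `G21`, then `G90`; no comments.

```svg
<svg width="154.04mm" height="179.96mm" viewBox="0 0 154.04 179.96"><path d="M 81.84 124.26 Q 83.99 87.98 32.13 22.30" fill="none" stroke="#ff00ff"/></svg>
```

G21
G90
G00 X81.84 Y55.70
M3 S205
G1 X81.06 Y68.61 F2972
G1 X77.27 Y83.15 F2972
G1 X70.49 Y99.33 F2972
G1 X60.70 Y117.14 F2972
G1 X47.92 Y136.58 F2972
G1 X32.13 Y157.66 F2972
M5
G00 X0.00 Y0.00

viewBox `0 0 154.04 179.96` with mm width/height → 1 unit = 1 mm. Flip: y_m = 179.96 − y_svg.

**Shape 1** — `<path>` quadratic bezier, stroke `#ff00ff` → engrave (S205, F2972). Control points (SVG): P0=(81.84,124.26), P1=(83.99,87.98), P2=(32.13,22.30); sampled at t=k/6. Machine vertices: (81.84,55.70) → (81.06,68.61) → (77.27,83.15) → (70.49,99.33) → (60.70,117.14) → (47.92,136.58) → (32.13,157.66). Open path.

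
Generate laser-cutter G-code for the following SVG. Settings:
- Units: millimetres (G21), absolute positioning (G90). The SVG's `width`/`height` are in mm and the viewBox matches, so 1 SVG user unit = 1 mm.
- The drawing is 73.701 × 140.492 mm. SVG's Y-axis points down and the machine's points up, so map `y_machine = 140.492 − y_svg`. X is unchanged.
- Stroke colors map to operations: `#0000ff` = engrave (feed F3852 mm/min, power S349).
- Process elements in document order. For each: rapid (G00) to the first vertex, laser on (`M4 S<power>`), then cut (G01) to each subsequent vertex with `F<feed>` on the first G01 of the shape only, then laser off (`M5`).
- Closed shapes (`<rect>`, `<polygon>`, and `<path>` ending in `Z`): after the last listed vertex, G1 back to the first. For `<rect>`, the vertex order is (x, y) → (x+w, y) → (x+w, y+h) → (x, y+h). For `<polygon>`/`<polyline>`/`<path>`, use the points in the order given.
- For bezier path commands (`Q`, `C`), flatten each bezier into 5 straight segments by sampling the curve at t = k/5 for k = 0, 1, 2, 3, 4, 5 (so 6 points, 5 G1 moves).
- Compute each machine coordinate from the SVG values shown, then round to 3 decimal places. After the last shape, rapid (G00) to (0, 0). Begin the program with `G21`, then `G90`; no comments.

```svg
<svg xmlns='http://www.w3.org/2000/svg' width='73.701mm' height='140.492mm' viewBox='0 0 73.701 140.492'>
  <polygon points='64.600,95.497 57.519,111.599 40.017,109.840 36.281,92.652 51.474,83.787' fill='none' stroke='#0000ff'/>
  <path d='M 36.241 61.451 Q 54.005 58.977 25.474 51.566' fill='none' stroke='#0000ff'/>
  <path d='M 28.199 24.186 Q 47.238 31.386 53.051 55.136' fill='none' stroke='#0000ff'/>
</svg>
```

G21
G90
G00 X64.600 Y44.995
M4 S349
G01 X57.519 Y28.893 F3852
G01 X40.017 Y30.652
G01 X36.281 Y47.840
G01 X51.474 Y56.705
G01 X64.600 Y44.995
M5
G00 X36.241 Y79.041
M4 S349
G01 X41.495 Y80.228 F3852
G01 X43.045 Y81.810
G01 X40.892 Y83.787
G01 X35.035 Y86.159
G01 X25.474 Y88.926
M5
G00 X28.199 Y116.306
M4 S349
G01 X35.286 Y112.764 F3852
G01 X41.314 Y107.898
G01 X46.284 Y101.708
G01 X50.197 Y94.194
G01 X53.051 Y85.356
M5
G00 X0.000 Y0.000

Since the viewBox matches the mm dimensions, user units are millimetres directly. The only transform is the Y-flip y_m = 140.492 − y_svg.

Shape 1 is a regular polygon drawn with `<polygon>`. Its stroke #0000ff means engrave at S349, F3852. After flipping Y the toolpath is (64.600,44.995) → (57.519,28.893) → (40.017,30.652) → (36.281,47.840) → (51.474,56.705) → (64.600,44.995), returning to the start.

Shape 2 is a quadratic bezier drawn with `<path>`. Its stroke #0000ff means engrave at S349, F3852. After flipping Y the toolpath is (36.241,79.041) → (41.495,80.228) → (43.045,81.810) → (40.892,83.787) → (35.035,86.159) → (25.474,88.926).

Shape 3 is a quadratic bezier drawn with `<path>`. Its stroke #0000ff means engrave at S349, F3852. After flipping Y the toolpath is (28.199,116.306) → (35.286,112.764) → (41.314,107.898) → (46.284,101.708) → (50.197,94.194) → (53.051,85.356).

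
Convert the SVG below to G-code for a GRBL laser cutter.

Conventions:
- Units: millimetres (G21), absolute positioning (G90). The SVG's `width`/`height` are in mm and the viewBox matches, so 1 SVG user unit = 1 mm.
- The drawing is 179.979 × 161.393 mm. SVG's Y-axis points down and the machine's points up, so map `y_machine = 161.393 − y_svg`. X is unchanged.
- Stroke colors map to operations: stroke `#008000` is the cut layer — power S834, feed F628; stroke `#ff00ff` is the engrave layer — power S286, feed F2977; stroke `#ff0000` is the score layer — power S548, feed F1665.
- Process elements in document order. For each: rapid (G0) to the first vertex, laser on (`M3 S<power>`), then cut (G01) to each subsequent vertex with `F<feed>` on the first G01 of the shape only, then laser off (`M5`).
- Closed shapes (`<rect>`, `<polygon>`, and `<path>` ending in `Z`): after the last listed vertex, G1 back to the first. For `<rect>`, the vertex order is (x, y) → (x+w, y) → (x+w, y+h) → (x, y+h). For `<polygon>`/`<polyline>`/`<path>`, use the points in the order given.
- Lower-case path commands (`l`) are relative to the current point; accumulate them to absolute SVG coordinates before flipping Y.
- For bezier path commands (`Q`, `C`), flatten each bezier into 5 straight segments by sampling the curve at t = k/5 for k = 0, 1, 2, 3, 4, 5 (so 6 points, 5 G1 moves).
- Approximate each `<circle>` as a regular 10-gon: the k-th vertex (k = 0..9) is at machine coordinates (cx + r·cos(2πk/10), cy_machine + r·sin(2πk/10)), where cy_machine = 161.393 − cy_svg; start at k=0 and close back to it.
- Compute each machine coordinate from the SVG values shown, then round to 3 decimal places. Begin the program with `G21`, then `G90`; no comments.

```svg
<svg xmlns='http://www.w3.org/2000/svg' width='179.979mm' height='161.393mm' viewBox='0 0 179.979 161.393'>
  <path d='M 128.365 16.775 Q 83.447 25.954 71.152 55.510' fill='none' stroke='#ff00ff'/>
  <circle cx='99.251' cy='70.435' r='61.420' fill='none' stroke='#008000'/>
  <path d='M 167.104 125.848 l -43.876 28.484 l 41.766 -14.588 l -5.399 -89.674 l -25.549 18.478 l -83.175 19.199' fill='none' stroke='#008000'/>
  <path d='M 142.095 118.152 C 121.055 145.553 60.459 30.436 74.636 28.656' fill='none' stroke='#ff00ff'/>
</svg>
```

G21
G90
G0 X128.365 Y144.618
M3 S286
G01 X111.703 Y140.131 F2977
G01 X97.650 Y134.014
G01 X86.208 Y126.267
G01 X77.375 Y116.890
G01 X71.152 Y105.883
M5
G0 X160.671 Y90.958
M3 S834
G01 X148.941 Y127.060 F628
G01 X118.231 Y149.372
G01 X80.271 Y149.372
G01 X49.561 Y127.060
G01 X37.831 Y90.958
G01 X49.561 Y54.856
G01 X80.271 Y32.544
G01 X118.231 Y32.544
G01 X148.941 Y54.856
G01 X160.671 Y90.958
M5
G0 X167.104 Y35.545
M3 S834
G01 X123.228 Y7.061 F628
G01 X164.994 Y21.649
G01 X159.595 Y111.323
G01 X134.046 Y92.845
G01 X50.871 Y73.646
M5
G0 X142.095 Y43.241
M3 S286
G01 X125.639 Y41.856 F2977
G01 X105.177 Y62.394
G01 X86.198 Y92.574
G01 X74.188 Y120.115
G01 X74.636 Y132.737
M5

viewBox `0 0 179.979 161.393` with mm width/height → 1 unit = 1 mm. Flip: y_m = 161.393 − y_svg.

**Shape 1** — `<path>` quadratic bezier, stroke `#ff00ff` → engrave (S286, F2977). Control points (SVG): P0=(128.365,16.775), P1=(83.447,25.954), P2=(71.152,55.510); sampled at t=k/5. Machine vertices: (128.365,144.618) → (111.703,140.131) → (97.650,134.014) → (86.208,126.267) → (77.375,116.890) → (71.152,105.883). Open path.

**Shape 2** — `<circle>` circle, stroke `#008000` → cut (S834, F628). Machine vertices: (160.671,90.958) → (148.941,127.060) → (118.231,149.372) → (80.271,149.372) → (49.561,127.060) → (37.831,90.958) → (49.561,54.856) → (80.271,32.544) → (118.231,32.544) → (148.941,54.856) → (160.671,90.958). Closed: final G1 returns to the first vertex.

**Shape 3** — `<path>` open polyline, stroke `#008000` → cut (S834, F628). Machine vertices: (167.104,35.545) → (123.228,7.061) → (164.994,21.649) → (159.595,111.323) → (134.046,92.845) → (50.871,73.646). Open path.

**Shape 4** — `<path>` cubic bezier, stroke `#ff00ff` → engrave (S286, F2977). Control points (SVG): P0=(142.095,118.152), P1=(121.055,145.553), P2=(60.459,30.436), P3=(74.636,28.656); sampled at t=k/5. Machine vertices: (142.095,43.241) → (125.639,41.856) → (105.177,62.394) → (86.198,92.574) → (74.188,120.115) → (74.636,132.737). Open path.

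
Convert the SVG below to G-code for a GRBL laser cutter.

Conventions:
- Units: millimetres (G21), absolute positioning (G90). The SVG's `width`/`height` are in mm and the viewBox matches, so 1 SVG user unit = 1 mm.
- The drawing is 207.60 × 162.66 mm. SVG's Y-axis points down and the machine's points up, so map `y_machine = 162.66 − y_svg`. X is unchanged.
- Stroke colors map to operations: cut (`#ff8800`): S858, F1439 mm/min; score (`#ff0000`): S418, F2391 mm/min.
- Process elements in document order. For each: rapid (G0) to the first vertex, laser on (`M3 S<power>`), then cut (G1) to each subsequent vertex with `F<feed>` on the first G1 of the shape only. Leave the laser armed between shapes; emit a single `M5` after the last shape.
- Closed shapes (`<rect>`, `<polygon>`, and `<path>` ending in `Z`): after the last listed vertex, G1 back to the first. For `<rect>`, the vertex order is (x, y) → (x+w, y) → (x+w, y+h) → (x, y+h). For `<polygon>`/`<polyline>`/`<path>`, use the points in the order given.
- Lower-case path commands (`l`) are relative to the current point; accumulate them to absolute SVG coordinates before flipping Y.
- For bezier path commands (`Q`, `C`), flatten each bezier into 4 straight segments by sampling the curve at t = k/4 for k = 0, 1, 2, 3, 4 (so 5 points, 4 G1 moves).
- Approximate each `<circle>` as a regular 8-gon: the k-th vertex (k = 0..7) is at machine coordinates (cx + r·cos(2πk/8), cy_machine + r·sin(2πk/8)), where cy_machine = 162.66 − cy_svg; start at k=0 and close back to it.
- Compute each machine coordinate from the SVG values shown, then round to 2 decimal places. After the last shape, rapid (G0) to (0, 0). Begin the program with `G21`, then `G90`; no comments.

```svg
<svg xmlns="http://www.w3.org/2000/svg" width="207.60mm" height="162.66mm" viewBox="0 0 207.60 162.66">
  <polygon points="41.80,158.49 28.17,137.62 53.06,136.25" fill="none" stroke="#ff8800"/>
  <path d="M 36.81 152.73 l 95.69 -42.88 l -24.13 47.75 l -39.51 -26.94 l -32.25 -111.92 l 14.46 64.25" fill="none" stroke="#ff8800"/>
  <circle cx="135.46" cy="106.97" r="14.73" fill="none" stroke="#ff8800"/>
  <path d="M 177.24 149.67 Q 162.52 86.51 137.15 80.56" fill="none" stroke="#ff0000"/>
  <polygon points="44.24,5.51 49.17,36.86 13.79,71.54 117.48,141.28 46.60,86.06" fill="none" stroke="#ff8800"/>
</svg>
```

G21
G90
G0 X41.80 Y4.17
M3 S858
G1 X28.17 Y25.04 F1439
G1 X53.06 Y26.41
G1 X41.80 Y4.17
G0 X36.81 Y9.93
M3 S858
G1 X132.50 Y52.81 F1439
G1 X108.37 Y5.06
G1 X68.86 Y32.00
G1 X36.61 Y143.92
G1 X51.07 Y79.67
G0 X150.19 Y55.69
M3 S858
G1 X145.88 Y66.11 F1439
G1 X135.46 Y70.42
G1 X125.04 Y66.11
G1 X120.73 Y55.69
G1 X125.04 Y45.27
G1 X135.46 Y40.96
G1 X145.88 Y45.27
G1 X150.19 Y55.69
G0 X177.24 Y12.99
M3 S418
G1 X169.21 Y40.99 F2391
G1 X159.86 Y61.85
G1 X149.17 Y75.55
G1 X137.15 Y82.10
G0 X44.24 Y157.15
M3 S858
G1 X49.17 Y125.80 F1439
G1 X13.79 Y91.12
G1 X117.48 Y21.38
G1 X46.60 Y76.60
G1 X44.24 Y157.15
M5
G0 X0.00 Y0.00

viewBox `0 0 207.60 162.66` with mm width/height → 1 unit = 1 mm. Flip: y_m = 162.66 − y_svg.

**Shape 1** — `<polygon>` regular polygon, stroke `#ff8800` → cut (S858, F1439). Machine vertices: (41.80,4.17) → (28.17,25.04) → (53.06,26.41) → (41.80,4.17). Closed: final G1 returns to the first vertex.

**Shape 2** — `<path>` open polyline, stroke `#ff8800` → cut (S858, F1439). Machine vertices: (36.81,9.93) → (132.50,52.81) → (108.37,5.06) → (68.86,32.00) → (36.61,143.92) → (51.07,79.67). Open path.

**Shape 3** — `<circle>` circle, stroke `#ff8800` → cut (S858, F1439). Machine vertices: (150.19,55.69) → (145.88,66.11) → (135.46,70.42) → (125.04,66.11) → (120.73,55.69) → (125.04,45.27) → (135.46,40.96) → (145.88,45.27) → (150.19,55.69). Closed: final G1 returns to the first vertex.

**Shape 4** — `<path>` quadratic bezier, stroke `#ff0000` → score (S418, F2391). Control points (SVG): P0=(177.24,149.67), P1=(162.52,86.51), P2=(137.15,80.56); sampled at t=k/4. Machine vertices: (177.24,12.99) → (169.21,40.99) → (159.86,61.85) → (149.17,75.55) → (137.15,82.10). Open path.

**Shape 5** — `<polygon>` closed polygon, stroke `#ff8800` → cut (S858, F1439). Machine vertices: (44.24,157.15) → (49.17,125.80) → (13.79,91.12) → (117.48,21.38) → (46.60,76.60) → (44.24,157.15). Closed: final G1 returns to the first vertex.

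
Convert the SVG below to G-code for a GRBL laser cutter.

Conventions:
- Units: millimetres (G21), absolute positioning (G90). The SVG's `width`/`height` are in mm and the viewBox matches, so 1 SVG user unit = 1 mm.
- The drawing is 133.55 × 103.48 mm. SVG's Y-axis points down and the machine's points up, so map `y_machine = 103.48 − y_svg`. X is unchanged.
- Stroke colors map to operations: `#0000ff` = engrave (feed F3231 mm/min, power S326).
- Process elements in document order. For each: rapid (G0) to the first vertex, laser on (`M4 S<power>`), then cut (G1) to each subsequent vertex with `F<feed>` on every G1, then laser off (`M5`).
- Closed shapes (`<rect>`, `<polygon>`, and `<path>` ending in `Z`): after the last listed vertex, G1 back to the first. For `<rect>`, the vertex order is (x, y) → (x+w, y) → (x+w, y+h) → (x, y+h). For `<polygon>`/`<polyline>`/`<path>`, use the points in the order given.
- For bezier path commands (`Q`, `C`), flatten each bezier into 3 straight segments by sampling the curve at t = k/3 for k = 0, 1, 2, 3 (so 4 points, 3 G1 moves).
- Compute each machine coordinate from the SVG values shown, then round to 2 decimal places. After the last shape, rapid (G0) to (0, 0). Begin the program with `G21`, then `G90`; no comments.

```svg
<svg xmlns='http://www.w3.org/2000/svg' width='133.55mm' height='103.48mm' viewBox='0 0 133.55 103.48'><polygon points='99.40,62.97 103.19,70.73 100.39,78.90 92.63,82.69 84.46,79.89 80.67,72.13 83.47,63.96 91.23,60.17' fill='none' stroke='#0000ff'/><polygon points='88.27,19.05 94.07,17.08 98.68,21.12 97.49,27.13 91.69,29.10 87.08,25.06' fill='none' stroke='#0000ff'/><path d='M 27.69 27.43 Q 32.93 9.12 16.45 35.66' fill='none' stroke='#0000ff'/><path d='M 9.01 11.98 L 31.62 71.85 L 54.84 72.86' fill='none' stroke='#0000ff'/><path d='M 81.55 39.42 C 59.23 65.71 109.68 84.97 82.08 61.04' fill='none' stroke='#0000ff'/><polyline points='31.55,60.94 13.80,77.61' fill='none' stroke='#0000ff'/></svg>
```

G21
G90
G0 X99.40 Y40.51
M4 S326
G1 X103.19 Y32.75 F3231
G1 X100.39 Y24.58 F3231
G1 X92.63 Y20.79 F3231
G1 X84.46 Y23.59 F3231
G1 X80.67 Y31.35 F3231
G1 X83.47 Y39.52 F3231
G1 X91.23 Y43.31 F3231
G1 X99.40 Y40.51 F3231
M5
G0 X88.27 Y84.43
M4 S326
G1 X94.07 Y86.40 F3231
G1 X98.68 Y82.36 F3231
G1 X97.49 Y76.35 F3231
G1 X91.69 Y74.38 F3231
G1 X87.08 Y78.42 F3231
G1 X88.27 Y84.43 F3231
M5
G0 X27.69 Y76.05
M4 S326
G1 X28.77 Y83.27 F3231
G1 X25.02 Y80.53 F3231
G1 X16.45 Y67.82 F3231
M5
G0 X9.01 Y91.50
M4 S326
G1 X31.62 Y31.63 F3231
G1 X54.84 Y30.62 F3231
M5
G0 X81.55 Y64.06
M4 S326
G1 X77.90 Y41.45 F3231
G1 X89.25 Y31.57 F3231
G1 X82.08 Y42.44 F3231
M5
G0 X31.55 Y42.54
M4 S326
G1 X13.80 Y25.87 F3231
M5
G0 X0.00 Y0.00

1 u = 1 mm; y_m = 103.48 − y.

[1] `<polygon>` regular polygon, #0000ff→engrave S326 F3231: (99.40,40.51) → (103.19,32.75) → (100.39,24.58) → (92.63,20.79) → (84.46,23.59) → (80.67,31.35) → (83.47,39.52) → (91.23,43.31) → (99.40,40.51) (closed)

[2] `<polygon>` regular polygon, #0000ff→engrave S326 F3231: (88.27,84.43) → (94.07,86.40) → (98.68,82.36) → (97.49,76.35) → (91.69,74.38) → (87.08,78.42) → (88.27,84.43) (closed)

[3] `<path>` quadratic bezier, #0000ff→engrave S326 F3231: (27.69,76.05) → (28.77,83.27) → (25.02,80.53) → (16.45,67.82)

[4] `<path>` open polyline, #0000ff→engrave S326 F3231: (9.01,91.50) → (31.62,31.63) → (54.84,30.62)

[5] `<path>` cubic bezier, #0000ff→engrave S326 F3231: (81.55,64.06) → (77.90,41.45) → (89.25,31.57) → (82.08,42.44)

[6] `<polyline>` line segment, #0000ff→engrave S326 F3231: (31.55,42.54) → (13.80,25.87)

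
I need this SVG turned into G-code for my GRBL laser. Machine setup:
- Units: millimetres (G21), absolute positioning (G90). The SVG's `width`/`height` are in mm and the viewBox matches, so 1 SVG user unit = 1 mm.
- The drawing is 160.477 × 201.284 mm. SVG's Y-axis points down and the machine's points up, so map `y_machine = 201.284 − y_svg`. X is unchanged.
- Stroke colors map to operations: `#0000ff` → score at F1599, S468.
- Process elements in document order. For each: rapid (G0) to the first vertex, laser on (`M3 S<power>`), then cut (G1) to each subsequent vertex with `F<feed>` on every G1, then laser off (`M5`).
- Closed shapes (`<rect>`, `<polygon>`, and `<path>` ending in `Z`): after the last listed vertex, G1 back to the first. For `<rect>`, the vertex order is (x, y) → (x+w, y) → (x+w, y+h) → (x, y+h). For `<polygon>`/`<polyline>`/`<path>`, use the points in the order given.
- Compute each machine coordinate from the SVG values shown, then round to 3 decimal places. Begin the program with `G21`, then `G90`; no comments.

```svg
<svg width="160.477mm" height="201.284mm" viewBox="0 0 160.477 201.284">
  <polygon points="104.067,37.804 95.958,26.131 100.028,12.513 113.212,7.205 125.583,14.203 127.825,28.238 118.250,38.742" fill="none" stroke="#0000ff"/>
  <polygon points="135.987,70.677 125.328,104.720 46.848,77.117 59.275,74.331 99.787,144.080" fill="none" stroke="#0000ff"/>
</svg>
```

1 u = 1 mm; y_m = 201.284 − y.

[1] `<polygon>` regular polygon, #0000ff→score S468 F1599: (104.067,163.480) → (95.958,175.153) → (100.028,188.771) → (113.212,194.079) → (125.583,187.081) → (127.825,173.046) → (118.250,162.542) → (104.067,163.480) (closed)

[2] `<polygon>` closed polygon, #0000ff→score S468 F1599: (135.987,130.607) → (125.328,96.564) → (46.848,124.167) → (59.275,126.953) → (99.787,57.204) → (135.987,130.607) (closed)

G21
G90
G0 X104.067 Y163.480
M3 S468
G1 X95.958 Y175.153 F1599
G1 X100.028 Y188.771 F1599
G1 X113.212 Y194.079 F1599
G1 X125.583 Y187.081 F1599
G1 X127.825 Y173.046 F1599
G1 X118.250 Y162.542 F1599
G1 X104.067 Y163.480 F1599
M5
G0 X135.987 Y130.607
M3 S468
G1 X125.328 Y96.564 F1599
G1 X46.848 Y124.167 F1599
G1 X59.275 Y126.953 F1599
G1 X99.787 Y57.204 F1599
G1 X135.987 Y130.607 F1599
M5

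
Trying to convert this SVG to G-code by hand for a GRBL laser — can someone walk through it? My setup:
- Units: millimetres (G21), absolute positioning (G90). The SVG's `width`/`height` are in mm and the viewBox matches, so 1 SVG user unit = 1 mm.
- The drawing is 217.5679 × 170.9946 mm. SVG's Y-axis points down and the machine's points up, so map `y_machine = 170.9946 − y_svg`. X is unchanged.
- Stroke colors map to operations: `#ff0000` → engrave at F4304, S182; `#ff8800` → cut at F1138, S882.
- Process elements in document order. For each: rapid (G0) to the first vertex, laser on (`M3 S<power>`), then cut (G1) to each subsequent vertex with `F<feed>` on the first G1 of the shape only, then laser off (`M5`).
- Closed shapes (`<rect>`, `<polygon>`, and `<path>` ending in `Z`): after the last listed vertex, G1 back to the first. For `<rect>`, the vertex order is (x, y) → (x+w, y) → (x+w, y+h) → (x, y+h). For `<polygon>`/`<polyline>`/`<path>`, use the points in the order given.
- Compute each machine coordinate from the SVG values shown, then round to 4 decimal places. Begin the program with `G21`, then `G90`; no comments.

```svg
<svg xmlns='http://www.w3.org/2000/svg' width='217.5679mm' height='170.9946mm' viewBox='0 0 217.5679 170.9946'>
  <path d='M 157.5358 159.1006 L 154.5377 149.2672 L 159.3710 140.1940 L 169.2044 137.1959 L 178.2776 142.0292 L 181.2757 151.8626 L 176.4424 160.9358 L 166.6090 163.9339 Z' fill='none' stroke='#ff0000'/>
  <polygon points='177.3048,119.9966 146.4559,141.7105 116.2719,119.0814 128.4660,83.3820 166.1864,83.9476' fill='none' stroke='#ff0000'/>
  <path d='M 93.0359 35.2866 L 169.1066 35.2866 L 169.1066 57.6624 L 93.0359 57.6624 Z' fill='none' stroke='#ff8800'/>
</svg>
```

G21
G90
G0 X157.5358 Y11.8940
M3 S182
G1 X154.5377 Y21.7274 F4304
G1 X159.3710 Y30.8006
G1 X169.2044 Y33.7987
G1 X178.2776 Y28.9654
G1 X181.2757 Y19.1320
G1 X176.4424 Y10.0588
G1 X166.6090 Y7.0607
G1 X157.5358 Y11.8940
M5
G0 X177.3048 Y50.9980
M3 S182
G1 X146.4559 Y29.2841 F4304
G1 X116.2719 Y51.9132
G1 X128.4660 Y87.6126
G1 X166.1864 Y87.0470
G1 X177.3048 Y50.9980
M5
G0 X93.0359 Y135.7080
M3 S882
G1 X169.1066 Y135.7080 F1138
G1 X169.1066 Y113.3322
G1 X93.0359 Y113.3322
G1 X93.0359 Y135.7080
M5

1 u = 1 mm; y_m = 170.9946 − y.

[1] `<path>` regular polygon, #ff0000→engrave S182 F4304: (157.5358,11.8940) → (154.5377,21.7274) → (159.3710,30.8006) → (169.2044,33.7987) → (178.2776,28.9654) → (181.2757,19.1320) → (176.4424,10.0588) → (166.6090,7.0607) → (157.5358,11.8940) (closed)

[2] `<polygon>` regular polygon, #ff0000→engrave S182 F4304: (177.3048,50.9980) → (146.4559,29.2841) → (116.2719,51.9132) → (128.4660,87.6126) → (166.1864,87.0470) → (177.3048,50.9980) (closed)

[3] `<path>` rectangle, #ff8800→cut S882 F1138: (93.0359,135.7080) → (169.1066,135.7080) → (169.1066,113.3322) → (93.0359,113.3322) → (93.0359,135.7080) (closed)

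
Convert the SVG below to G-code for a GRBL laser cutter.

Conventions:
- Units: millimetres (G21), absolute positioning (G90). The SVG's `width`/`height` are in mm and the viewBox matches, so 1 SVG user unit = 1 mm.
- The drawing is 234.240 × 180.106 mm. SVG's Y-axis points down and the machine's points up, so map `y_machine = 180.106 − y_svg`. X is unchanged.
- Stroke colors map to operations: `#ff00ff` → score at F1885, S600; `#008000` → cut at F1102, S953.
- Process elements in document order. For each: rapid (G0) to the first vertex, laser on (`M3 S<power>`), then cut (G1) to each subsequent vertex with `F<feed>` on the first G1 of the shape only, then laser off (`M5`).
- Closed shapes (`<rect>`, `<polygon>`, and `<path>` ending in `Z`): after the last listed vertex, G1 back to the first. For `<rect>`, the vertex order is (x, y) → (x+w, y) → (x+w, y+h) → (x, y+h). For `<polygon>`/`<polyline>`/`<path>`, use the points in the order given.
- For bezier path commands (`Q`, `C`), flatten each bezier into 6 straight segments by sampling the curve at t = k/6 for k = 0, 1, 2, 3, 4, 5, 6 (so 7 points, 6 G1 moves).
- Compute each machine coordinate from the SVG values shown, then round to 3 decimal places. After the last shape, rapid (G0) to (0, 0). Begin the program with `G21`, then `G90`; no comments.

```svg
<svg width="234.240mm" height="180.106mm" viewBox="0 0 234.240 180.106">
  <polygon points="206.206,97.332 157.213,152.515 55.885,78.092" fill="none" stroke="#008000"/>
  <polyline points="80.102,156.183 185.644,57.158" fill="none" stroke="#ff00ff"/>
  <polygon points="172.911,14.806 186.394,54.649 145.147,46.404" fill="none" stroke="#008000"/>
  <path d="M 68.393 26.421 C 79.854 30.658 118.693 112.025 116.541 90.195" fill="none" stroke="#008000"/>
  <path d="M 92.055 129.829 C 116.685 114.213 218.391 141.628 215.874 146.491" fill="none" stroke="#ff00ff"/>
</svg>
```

1 u = 1 mm; y_m = 180.106 − y.

[1] `<polygon>` closed polygon, #008000→cut S953 F1102: (206.206,82.774) → (157.213,27.591) → (55.885,102.014) → (206.206,82.774) (closed)

[2] `<polyline>` line segment, #ff00ff→score S600 F1885: (80.102,23.923) → (185.644,122.948)

[3] `<polygon>` regular polygon, #008000→cut S953 F1102: (172.911,165.300) → (186.394,125.457) → (145.147,133.702) → (172.911,165.300) (closed)

[4] `<path>` cubic bezier, #008000→cut S953 F1102: (68.393,153.685) → (76.088,145.974) → (86.448,130.417) → (97.572,112.023) → (107.562,95.801) → (114.518,86.761) → (116.541,89.911)

[5] `<path>` cubic bezier, #ff00ff→score S600 F1885: (92.055,50.277) → (109.954,54.803) → (135.662,53.978) → (164.145,49.626) → (190.365,43.566) → (209.287,37.622) → (215.874,33.615)

G21
G90
G0 X206.206 Y82.774
M3 S953
G1 X157.213 Y27.591 F1102
G1 X55.885 Y102.014
G1 X206.206 Y82.774
M5
G0 X80.102 Y23.923
M3 S600
G1 X185.644 Y122.948 F1885
M5
G0 X172.911 Y165.300
M3 S953
G1 X186.394 Y125.457 F1102
G1 X145.147 Y133.702
G1 X172.911 Y165.300
M5
G0 X68.393 Y153.685
M3 S953
G1 X76.088 Y145.974 F1102
G1 X86.448 Y130.417
G1 X97.572 Y112.023
G1 X107.562 Y95.801
G1 X114.518 Y86.761
G1 X116.541 Y89.911
M5
G0 X92.055 Y50.277
M3 S600
G1 X109.954 Y54.803 F1885
G1 X135.662 Y53.978
G1 X164.145 Y49.626
G1 X190.365 Y43.566
G1 X209.287 Y37.622
G1 X215.874 Y33.615
M5
G0 X0.000 Y0.000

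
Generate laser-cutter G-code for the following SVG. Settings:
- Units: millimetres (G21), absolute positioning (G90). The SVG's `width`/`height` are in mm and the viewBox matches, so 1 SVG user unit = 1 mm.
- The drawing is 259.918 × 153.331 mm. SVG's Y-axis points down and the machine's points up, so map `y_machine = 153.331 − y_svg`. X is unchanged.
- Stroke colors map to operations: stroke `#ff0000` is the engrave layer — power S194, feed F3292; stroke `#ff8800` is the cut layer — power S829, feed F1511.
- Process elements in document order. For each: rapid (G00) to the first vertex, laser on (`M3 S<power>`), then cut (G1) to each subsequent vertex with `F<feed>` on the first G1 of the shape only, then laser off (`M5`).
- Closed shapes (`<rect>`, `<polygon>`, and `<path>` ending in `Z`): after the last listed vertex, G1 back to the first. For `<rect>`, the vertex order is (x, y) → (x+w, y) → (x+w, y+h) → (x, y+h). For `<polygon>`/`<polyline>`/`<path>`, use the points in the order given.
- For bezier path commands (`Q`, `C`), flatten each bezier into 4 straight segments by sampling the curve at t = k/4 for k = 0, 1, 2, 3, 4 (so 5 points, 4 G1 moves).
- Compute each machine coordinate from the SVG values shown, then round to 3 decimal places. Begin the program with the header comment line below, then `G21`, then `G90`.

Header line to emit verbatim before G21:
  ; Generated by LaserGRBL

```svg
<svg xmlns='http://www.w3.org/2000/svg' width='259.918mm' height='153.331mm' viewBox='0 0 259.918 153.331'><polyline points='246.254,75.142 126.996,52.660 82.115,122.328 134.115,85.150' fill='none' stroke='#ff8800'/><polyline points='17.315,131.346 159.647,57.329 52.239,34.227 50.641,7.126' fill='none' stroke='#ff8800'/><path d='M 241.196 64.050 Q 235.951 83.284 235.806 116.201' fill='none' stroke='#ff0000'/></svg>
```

; Generated by LaserGRBL
G21
G90
G00 X246.254 Y78.189
M3 S829
G1 X126.996 Y100.671 F1511
G1 X82.115 Y31.003
G1 X134.115 Y68.181
M5
G00 X17.315 Y21.985
M3 S829
G1 X159.647 Y96.002 F1511
G1 X52.239 Y119.104
G1 X50.641 Y146.205
M5
G00 X241.196 Y89.281
M3 S194
G1 X238.892 Y78.809 F3292
G1 X237.226 Y66.626
G1 X236.197 Y52.733
G1 X235.806 Y37.130
M5

Since the viewBox matches the mm dimensions, user units are millimetres directly. The only transform is the Y-flip y_m = 153.331 − y_svg.

Shape 1 is a open polyline drawn with `<polyline>`. Its stroke #ff8800 means cut at S829, F1511. After flipping Y the toolpath is (246.254,78.189) → (126.996,100.671) → (82.115,31.003) → (134.115,68.181).

Shape 2 is a open polyline drawn with `<polyline>`. Its stroke #ff8800 means cut at S829, F1511. After flipping Y the toolpath is (17.315,21.985) → (159.647,96.002) → (52.239,119.104) → (50.641,146.205).

Shape 3 is a quadratic bezier drawn with `<path>`. Its stroke #ff0000 means engrave at S194, F3292. After flipping Y the toolpath is (241.196,89.281) → (238.892,78.809) → (237.226,66.626) → (236.197,52.733) → (235.806,37.130).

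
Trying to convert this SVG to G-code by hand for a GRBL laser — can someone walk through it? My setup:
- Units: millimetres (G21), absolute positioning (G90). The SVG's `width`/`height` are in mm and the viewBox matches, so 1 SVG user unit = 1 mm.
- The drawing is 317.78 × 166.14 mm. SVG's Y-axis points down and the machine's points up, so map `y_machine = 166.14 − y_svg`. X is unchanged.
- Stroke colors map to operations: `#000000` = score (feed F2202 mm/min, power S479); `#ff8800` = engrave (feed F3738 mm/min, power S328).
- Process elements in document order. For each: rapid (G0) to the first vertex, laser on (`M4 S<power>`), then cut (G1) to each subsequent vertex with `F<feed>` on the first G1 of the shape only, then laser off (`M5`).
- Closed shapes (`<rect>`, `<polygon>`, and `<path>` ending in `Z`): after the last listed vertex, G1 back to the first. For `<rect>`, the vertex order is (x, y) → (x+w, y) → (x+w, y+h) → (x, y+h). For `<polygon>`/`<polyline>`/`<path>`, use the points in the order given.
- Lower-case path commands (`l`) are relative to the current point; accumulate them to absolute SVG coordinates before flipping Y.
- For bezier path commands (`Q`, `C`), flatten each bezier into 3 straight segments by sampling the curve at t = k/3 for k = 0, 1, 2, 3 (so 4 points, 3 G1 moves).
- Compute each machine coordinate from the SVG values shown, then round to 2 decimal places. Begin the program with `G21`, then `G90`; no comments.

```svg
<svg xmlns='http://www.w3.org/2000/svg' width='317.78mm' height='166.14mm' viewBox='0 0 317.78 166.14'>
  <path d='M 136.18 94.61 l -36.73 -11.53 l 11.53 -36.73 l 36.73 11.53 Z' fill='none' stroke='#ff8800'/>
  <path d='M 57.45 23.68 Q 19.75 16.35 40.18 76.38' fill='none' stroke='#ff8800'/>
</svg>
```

G21
G90
G0 X136.18 Y71.53
M4 S328
G1 X99.45 Y83.06 F3738
G1 X110.98 Y119.79
G1 X147.71 Y108.26
G1 X136.18 Y71.53
M5
G0 X57.45 Y142.46
M4 S328
G1 X38.78 Y139.86 F3738
G1 X33.02 Y122.30
G1 X40.18 Y89.76
M5

1 u = 1 mm; y_m = 166.14 − y.

[1] `<path>` regular polygon, #ff8800→engrave S328 F3738: (136.18,71.53) → (99.45,83.06) → (110.98,119.79) → (147.71,108.26) → (136.18,71.53) (closed)

[2] `<path>` quadratic bezier, #ff8800→engrave S328 F3738: (57.45,142.46) → (38.78,139.86) → (33.02,122.30) → (40.18,89.76)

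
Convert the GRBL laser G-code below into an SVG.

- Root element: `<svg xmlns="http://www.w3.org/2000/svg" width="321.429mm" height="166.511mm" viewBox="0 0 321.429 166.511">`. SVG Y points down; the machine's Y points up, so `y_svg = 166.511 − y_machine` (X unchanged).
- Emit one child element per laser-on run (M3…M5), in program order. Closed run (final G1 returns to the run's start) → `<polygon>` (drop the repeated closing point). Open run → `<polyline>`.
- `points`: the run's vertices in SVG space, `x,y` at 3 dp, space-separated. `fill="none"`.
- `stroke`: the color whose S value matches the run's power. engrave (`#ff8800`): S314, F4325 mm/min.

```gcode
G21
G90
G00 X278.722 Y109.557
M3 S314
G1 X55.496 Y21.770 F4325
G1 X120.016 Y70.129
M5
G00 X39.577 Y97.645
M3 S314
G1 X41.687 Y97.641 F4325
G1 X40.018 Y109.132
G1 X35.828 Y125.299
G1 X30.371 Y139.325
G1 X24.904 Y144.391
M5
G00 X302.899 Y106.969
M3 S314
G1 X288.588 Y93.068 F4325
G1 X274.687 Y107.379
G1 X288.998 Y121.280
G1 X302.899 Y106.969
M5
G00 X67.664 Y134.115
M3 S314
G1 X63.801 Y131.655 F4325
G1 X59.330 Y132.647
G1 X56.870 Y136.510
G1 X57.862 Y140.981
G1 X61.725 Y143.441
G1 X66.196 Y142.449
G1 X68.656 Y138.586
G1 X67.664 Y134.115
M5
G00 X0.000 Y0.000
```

y_svg = 166.511 − y_m. Every run uses S314, so all elements get stroke `#ff8800` (engrave).

[1] open run; points: 278.722,56.954 55.496,144.741 120.016,96.382

[2] open run; points: 39.577,68.866 41.687,68.870 40.018,57.379 35.828,41.212 30.371,27.186 24.904,22.120

[3] closed run; points: 302.899,59.542 288.588,73.443 274.687,59.132 288.998,45.231

[4] closed run; points: 67.664,32.396 63.801,34.856 59.330,33.864 56.870,30.001 57.862,25.530 61.725,23.070 66.196,24.062 68.656,27.925

<svg xmlns="http://www.w3.org/2000/svg" width="321.429mm" height="166.511mm" viewBox="0 0 321.429 166.511">
  <polyline points="278.722,56.954 55.496,144.741 120.016,96.382" fill="none" stroke="#ff8800"/>
  <polyline points="39.577,68.866 41.687,68.870 40.018,57.379 35.828,41.212 30.371,27.186 24.904,22.120" fill="none" stroke="#ff8800"/>
  <polygon points="302.899,59.542 288.588,73.443 274.687,59.132 288.998,45.231" fill="none" stroke="#ff8800"/>
  <polygon points="67.664,32.396 63.801,34.856 59.330,33.864 56.870,30.001 57.862,25.530 61.725,23.070 66.196,24.062 68.656,27.925" fill="none" stroke="#ff8800"/>
</svg>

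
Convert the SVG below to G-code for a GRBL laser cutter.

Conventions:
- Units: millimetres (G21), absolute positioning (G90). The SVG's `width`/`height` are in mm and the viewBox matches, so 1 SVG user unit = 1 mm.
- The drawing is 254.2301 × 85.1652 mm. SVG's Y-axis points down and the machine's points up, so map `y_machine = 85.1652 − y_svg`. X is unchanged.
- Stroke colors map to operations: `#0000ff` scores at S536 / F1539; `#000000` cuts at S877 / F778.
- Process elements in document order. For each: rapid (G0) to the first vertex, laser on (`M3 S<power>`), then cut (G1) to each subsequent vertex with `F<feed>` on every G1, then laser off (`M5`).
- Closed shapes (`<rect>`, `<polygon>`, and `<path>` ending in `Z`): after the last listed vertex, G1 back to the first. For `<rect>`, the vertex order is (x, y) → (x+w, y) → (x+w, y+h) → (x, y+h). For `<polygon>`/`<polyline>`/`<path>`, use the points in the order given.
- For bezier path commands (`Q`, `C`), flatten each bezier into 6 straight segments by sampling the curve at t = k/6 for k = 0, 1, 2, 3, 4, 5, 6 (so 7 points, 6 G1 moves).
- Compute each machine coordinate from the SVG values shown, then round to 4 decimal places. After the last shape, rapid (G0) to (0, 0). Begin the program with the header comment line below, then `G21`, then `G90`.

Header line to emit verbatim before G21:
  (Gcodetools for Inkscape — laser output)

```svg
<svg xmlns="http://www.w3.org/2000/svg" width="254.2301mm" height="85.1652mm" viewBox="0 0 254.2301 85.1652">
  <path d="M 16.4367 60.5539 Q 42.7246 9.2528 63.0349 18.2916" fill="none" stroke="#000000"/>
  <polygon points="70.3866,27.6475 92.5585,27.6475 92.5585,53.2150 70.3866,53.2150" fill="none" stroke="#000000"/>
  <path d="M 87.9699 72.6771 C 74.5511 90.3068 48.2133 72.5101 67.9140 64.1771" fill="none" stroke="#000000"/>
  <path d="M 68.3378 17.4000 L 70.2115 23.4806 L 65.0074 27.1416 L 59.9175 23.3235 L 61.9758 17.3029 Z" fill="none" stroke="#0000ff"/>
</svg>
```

viewBox `0 0 254.2301 85.1652` with mm width/height → 1 unit = 1 mm. Flip: y_m = 85.1652 − y_svg.

**Shape 1** — `<path>` quadratic bezier, stroke `#000000` → cut (S877, F778). Control points (SVG): P0=(16.4367,60.5539), P1=(42.7246,9.2528), P2=(63.0349,18.2916); sampled at t=k/6. Machine vertices: (16.4367,24.6113) → (25.0333,40.0356) → (33.2978,52.1076) → (41.2302,60.8274) → (48.8305,66.1950) → (56.0988,68.2104) → (63.0349,66.8736). Open path.

**Shape 2** — `<polygon>` rectangle, stroke `#000000` → cut (S877, F778). Machine vertices: (70.3866,57.5177) → (92.5585,57.5177) → (92.5585,31.9502) → (70.3866,31.9502) → (70.3866,57.5177). Closed: final G1 returns to the first vertex.

**Shape 3** — `<path>` cubic bezier, stroke `#000000` → cut (S877, F778). Control points (SVG): P0=(87.9699,72.6771), P1=(74.5511,90.3068), P2=(48.2133,72.5101), P3=(67.9140,64.1771); sampled at t=k/6. Machine vertices: (87.9699,12.4881) → (80.4569,6.4176) → (72.4284,5.0046) → (65.5221,7.0021) → (61.3759,11.1631) → (61.6272,16.2408) → (67.9140,20.9881). Open path.

**Shape 4** — `<path>` regular polygon, stroke `#0000ff` → score (S536, F1539). Machine vertices: (68.3378,67.7652) → (70.2115,61.6846) → (65.0074,58.0236) → (59.9175,61.8417) → (61.9758,67.8623) → (68.3378,67.7652). Closed: final G1 returns to the first vertex.

(Gcodetools for Inkscape — laser output)
G21
G90
G0 X16.4367 Y24.6113
M3 S877
G1 X25.0333 Y40.0356 F778
G1 X33.2978 Y52.1076 F778
G1 X41.2302 Y60.8274 F778
G1 X48.8305 Y66.1950 F778
G1 X56.0988 Y68.2104 F778
G1 X63.0349 Y66.8736 F778
M5
G0 X70.3866 Y57.5177
M3 S877
G1 X92.5585 Y57.5177 F778
G1 X92.5585 Y31.9502 F778
G1 X70.3866 Y31.9502 F778
G1 X70.3866 Y57.5177 F778
M5
G0 X87.9699 Y12.4881
M3 S877
G1 X80.4569 Y6.4176 F778
G1 X72.4284 Y5.0046 F778
G1 X65.5221 Y7.0021 F778
G1 X61.3759 Y11.1631 F778
G1 X61.6272 Y16.2408 F778
G1 X67.9140 Y20.9881 F778
M5
G0 X68.3378 Y67.7652
M3 S536
G1 X70.2115 Y61.6846 F1539
G1 X65.0074 Y58.0236 F1539
G1 X59.9175 Y61.8417 F1539
G1 X61.9758 Y67.8623 F1539
G1 X68.3378 Y67.7652 F1539
M5
G0 X0.0000 Y0.0000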